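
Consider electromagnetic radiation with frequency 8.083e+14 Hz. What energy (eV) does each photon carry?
3.3429 eV

Using E = hf:

E = hf = (6.626×10⁻³⁴ J·s)(8.083e+14 Hz)
E = 3.3429 eV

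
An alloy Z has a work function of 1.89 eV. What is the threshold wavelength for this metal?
656.00 nm

The threshold wavelength is when the photon energy equals the work function:
hc/λ₀ = φ

Solving for λ₀:
λ₀ = hc/φ = (6.626×10⁻³⁴ J·s)(3×10⁸ m/s) / (1.89 eV × 1.602×10⁻¹⁹ J/eV)
λ₀ = 656.00 nm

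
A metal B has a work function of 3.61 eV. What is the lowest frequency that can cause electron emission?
8.7289e+14 Hz

The threshold frequency is when the photon energy equals the work function:
hf₀ = φ

Solving for f₀:
f₀ = φ/h = (3.61 eV × 1.602×10⁻¹⁹ J/eV) / (6.626×10⁻³⁴ J·s)
f₀ = 8.7289e+14 Hz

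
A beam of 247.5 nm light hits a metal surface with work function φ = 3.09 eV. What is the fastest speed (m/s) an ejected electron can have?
8.2170e+05 m/s

First, find the maximum kinetic energy:
E_photon = hc/λ = 5.0095 eV
KE_max = E_photon - φ = 5.0095 - 3.09 = 1.9195 eV

Convert to Joules: KE_max = 1.9195 × 1.602×10⁻¹⁹ J = 3.0753e-19 J

Then use KE = ½mv² to find velocity:
v = √(2·KE/m) = √(2 × 3.0753e-19 J / 9.109e-31 kg)
v = 8.2170e+05 m/s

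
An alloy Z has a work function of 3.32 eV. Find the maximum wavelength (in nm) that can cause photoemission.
373.45 nm

The threshold wavelength is when the photon energy equals the work function:
hc/λ₀ = φ

Solving for λ₀:
λ₀ = hc/φ = (6.626×10⁻³⁴ J·s)(3×10⁸ m/s) / (3.32 eV × 1.602×10⁻¹⁹ J/eV)
λ₀ = 373.45 nm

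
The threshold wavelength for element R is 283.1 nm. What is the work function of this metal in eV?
4.38 eV

At the threshold wavelength, photon energy equals work function:
φ = hc/λ₀

Calculating:
φ = (6.626×10⁻³⁴ J·s)(3×10⁸ m/s) / (283.1×10⁻⁹ m)
φ = 4.38 eV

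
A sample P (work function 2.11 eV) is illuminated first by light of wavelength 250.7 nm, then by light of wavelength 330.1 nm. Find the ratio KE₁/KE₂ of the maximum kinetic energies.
1.7227

Using Einstein's equation: KE_max = hc/λ - φ

For λ₁ = 250.7 nm:
E₁ = hc/λ₁ = 4.9455 eV
KE₁ = E₁ - φ = 4.9455 - 2.11 = 2.8355 eV

For λ₂ = 330.1 nm:
E₂ = hc/λ₂ = 3.7560 eV
KE₂ = E₂ - φ = 3.7560 - 2.11 = 1.6460 eV

Ratio: KE₁/KE₂ = 2.8355/1.6460 = 1.7227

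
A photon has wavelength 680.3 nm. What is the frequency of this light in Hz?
4.4068e+14 Hz

Using the wave equation: c = fλ

Solving for frequency:
f = c/λ = (3×10⁸ m/s) / (680.3×10⁻⁹ m)
f = 4.4068e+14 Hz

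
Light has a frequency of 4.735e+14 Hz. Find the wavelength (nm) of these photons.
633.14 nm

Using the wave equation: c = fλ

Solving for wavelength:
λ = c/f = (3×10⁸ m/s) / (4.735e+14 Hz)
λ = 633.14 nm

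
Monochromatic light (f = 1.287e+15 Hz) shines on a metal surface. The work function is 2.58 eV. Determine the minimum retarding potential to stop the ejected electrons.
2.7426 V

The stopping potential V_s satisfies: eV_s = KE_max

First, find KE_max using Einstein's equation:
E_photon = hf = (6.626×10⁻³⁴ J·s)(1.287e+15 Hz) = 5.3226 eV
KE_max = E_photon - φ = 5.3226 - 2.58 = 2.7426 eV

Since eV_s = KE_max:
V_s = KE_max/e = 2.7426 V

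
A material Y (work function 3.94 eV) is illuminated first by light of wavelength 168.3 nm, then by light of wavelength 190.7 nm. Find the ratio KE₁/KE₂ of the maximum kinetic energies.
1.3378

Using Einstein's equation: KE_max = hc/λ - φ

For λ₁ = 168.3 nm:
E₁ = hc/λ₁ = 7.3669 eV
KE₁ = E₁ - φ = 7.3669 - 3.94 = 3.4269 eV

For λ₂ = 190.7 nm:
E₂ = hc/λ₂ = 6.5015 eV
KE₂ = E₂ - φ = 6.5015 - 3.94 = 2.5615 eV

Ratio: KE₁/KE₂ = 3.4269/2.5615 = 1.3378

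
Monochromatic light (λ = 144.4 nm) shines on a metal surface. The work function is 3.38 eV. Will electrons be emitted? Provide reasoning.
Yes

For photoemission, the photon energy must exceed the work function.

Photon energy: E = hc/λ = 8.5862 eV
Work function: φ = 3.38 eV

Since E_photon (8.5862 eV) > φ (3.38 eV), photoemission WILL occur.
The threshold wavelength is λ₀ = hc/φ = 366.8 nm.
Since 144.4 nm < 366.8 nm, the light has sufficient energy.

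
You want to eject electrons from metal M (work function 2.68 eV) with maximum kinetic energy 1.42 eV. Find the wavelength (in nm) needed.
302.40 nm

From Einstein's equation: KE_max = hc/λ - φ

Rearranging for λ:
hc/λ = KE_max + φ
λ = hc/(KE_max + φ)

Required photon energy:
E_photon = KE_max + φ = 1.42 + 2.68 = 4.10 eV

Required wavelength:
λ = hc/E_photon = (6.626×10⁻³⁴)(3×10⁸) / (4.10 × 1.602×10⁻¹⁹)
λ = 302.40 nm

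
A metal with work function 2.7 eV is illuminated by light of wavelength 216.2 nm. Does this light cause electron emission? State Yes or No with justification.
Yes

For photoemission, the photon energy must exceed the work function.

Photon energy: E = hc/λ = 5.7347 eV
Work function: φ = 2.7 eV

Since E_photon (5.7347 eV) > φ (2.7 eV), photoemission WILL occur.
The threshold wavelength is λ₀ = hc/φ = 459.2 nm.
Since 216.2 nm < 459.2 nm, the light has sufficient energy.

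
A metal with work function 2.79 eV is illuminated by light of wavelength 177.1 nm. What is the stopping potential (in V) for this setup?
4.2108 V

The stopping potential V_s satisfies: eV_s = KE_max

First, find KE_max using Einstein's equation:
E_photon = hc/λ = 7.0008 eV
KE_max = E_photon - φ = 7.0008 - 2.79 = 4.2108 eV

Since eV_s = KE_max:
V_s = KE_max/e = 4.2108 V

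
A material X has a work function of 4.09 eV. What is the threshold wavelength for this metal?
303.14 nm

The threshold wavelength is when the photon energy equals the work function:
hc/λ₀ = φ

Solving for λ₀:
λ₀ = hc/φ = (6.626×10⁻³⁴ J·s)(3×10⁸ m/s) / (4.09 eV × 1.602×10⁻¹⁹ J/eV)
λ₀ = 303.14 nm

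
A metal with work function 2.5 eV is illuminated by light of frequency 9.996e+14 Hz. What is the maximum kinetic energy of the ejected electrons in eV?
1.6340 eV

Using Einstein's photoelectric equation: KE_max = hf - φ

First, calculate the photon energy:
E_photon = hf = (6.626×10⁻³⁴ J·s)(9.996e+14 Hz)
E_photon = 4.1340 eV

Then, the maximum kinetic energy:
KE_max = E_photon - φ = 4.1340 eV - 2.5 eV = 1.6340 eV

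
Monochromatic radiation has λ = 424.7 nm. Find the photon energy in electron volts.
2.9193 eV

Using E = hf = hc/λ:

E = hc/λ = (6.626×10⁻³⁴ J·s)(3×10⁸ m/s) / (424.7×10⁻⁹ m)
E = 2.9193 eV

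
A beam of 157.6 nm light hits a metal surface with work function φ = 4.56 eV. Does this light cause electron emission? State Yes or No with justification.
Yes

For photoemission, the photon energy must exceed the work function.

Photon energy: E = hc/λ = 7.8670 eV
Work function: φ = 4.56 eV

Since E_photon (7.8670 eV) > φ (4.56 eV), photoemission WILL occur.
The threshold wavelength is λ₀ = hc/φ = 271.9 nm.
Since 157.6 nm < 271.9 nm, the light has sufficient energy.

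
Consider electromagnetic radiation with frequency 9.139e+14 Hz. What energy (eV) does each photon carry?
3.7796 eV

Using E = hf:

E = hf = (6.626×10⁻³⁴ J·s)(9.139e+14 Hz)
E = 3.7796 eV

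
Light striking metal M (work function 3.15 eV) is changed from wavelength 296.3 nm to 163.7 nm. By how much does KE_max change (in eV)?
3.3895 eV

Using Einstein's equation: KE_max = hc/λ - φ

For λ₁ = 296.3 nm:
KE₁ = hc/λ₁ - φ = 4.1844 - 3.15 = 1.0344 eV

For λ₂ = 163.7 nm:
KE₂ = hc/λ₂ - φ = 7.5739 - 3.15 = 4.4239 eV

Change in KE:
ΔKE = KE₂ - KE₁ = 4.4239 - 1.0344 = 3.3895 eV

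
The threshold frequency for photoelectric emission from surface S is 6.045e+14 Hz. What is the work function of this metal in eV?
2.50 eV

At the threshold frequency, photon energy equals work function:
φ = hf₀

Calculating:
φ = (6.626×10⁻³⁴ J·s)(6.045e+14 Hz)
φ = 2.50 eV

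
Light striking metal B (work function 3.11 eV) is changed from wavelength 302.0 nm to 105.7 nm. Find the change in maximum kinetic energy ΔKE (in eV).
7.6244 eV

Using Einstein's equation: KE_max = hc/λ - φ

For λ₁ = 302.0 nm:
KE₁ = hc/λ₁ - φ = 4.1054 - 3.11 = 0.9954 eV

For λ₂ = 105.7 nm:
KE₂ = hc/λ₂ - φ = 11.7298 - 3.11 = 8.6198 eV

Change in KE:
ΔKE = KE₂ - KE₁ = 8.6198 - 0.9954 = 7.6244 eV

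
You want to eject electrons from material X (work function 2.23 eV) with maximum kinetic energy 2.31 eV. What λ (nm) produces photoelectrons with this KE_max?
273.09 nm

From Einstein's equation: KE_max = hc/λ - φ

Rearranging for λ:
hc/λ = KE_max + φ
λ = hc/(KE_max + φ)

Required photon energy:
E_photon = KE_max + φ = 2.31 + 2.23 = 4.54 eV

Required wavelength:
λ = hc/E_photon = (6.626×10⁻³⁴)(3×10⁸) / (4.54 × 1.602×10⁻¹⁹)
λ = 273.09 nm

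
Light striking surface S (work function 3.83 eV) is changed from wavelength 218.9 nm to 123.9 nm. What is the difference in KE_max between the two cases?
4.3428 eV

Using Einstein's equation: KE_max = hc/λ - φ

For λ₁ = 218.9 nm:
KE₁ = hc/λ₁ - φ = 5.6640 - 3.83 = 1.8340 eV

For λ₂ = 123.9 nm:
KE₂ = hc/λ₂ - φ = 10.0068 - 3.83 = 6.1768 eV

Change in KE:
ΔKE = KE₂ - KE₁ = 6.1768 - 1.8340 = 4.3428 eV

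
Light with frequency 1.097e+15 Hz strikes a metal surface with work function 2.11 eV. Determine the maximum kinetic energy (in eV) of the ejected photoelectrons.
2.4268 eV

Using Einstein's photoelectric equation: KE_max = hf - φ

First, calculate the photon energy:
E_photon = hf = (6.626×10⁻³⁴ J·s)(1.097e+15 Hz)
E_photon = 4.5368 eV

Then, the maximum kinetic energy:
KE_max = E_photon - φ = 4.5368 eV - 2.11 eV = 2.4268 eV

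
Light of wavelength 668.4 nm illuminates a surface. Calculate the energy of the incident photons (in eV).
1.8549 eV

Using E = hf = hc/λ:

E = hc/λ = (6.626×10⁻³⁴ J·s)(3×10⁸ m/s) / (668.4×10⁻⁹ m)
E = 1.8549 eV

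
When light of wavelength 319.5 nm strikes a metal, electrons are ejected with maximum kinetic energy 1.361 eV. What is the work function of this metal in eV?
2.52 eV

From Einstein's photoelectric equation: KE_max = hf - φ = hc/λ - φ

Rearranging for φ:
φ = hc/λ - KE_max

Calculate photon energy:
E_photon = hc/λ = 3.8806 eV

Therefore:
φ = 3.8806 - 1.361 = 2.52 eV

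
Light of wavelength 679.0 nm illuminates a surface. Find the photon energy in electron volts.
1.8260 eV

Using E = hf = hc/λ:

E = hc/λ = (6.626×10⁻³⁴ J·s)(3×10⁸ m/s) / (679.0×10⁻⁹ m)
E = 1.8260 eV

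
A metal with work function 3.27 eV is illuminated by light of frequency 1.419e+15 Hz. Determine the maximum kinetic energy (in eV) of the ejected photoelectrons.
2.5985 eV

Using Einstein's photoelectric equation: KE_max = hf - φ

First, calculate the photon energy:
E_photon = hf = (6.626×10⁻³⁴ J·s)(1.419e+15 Hz)
E_photon = 5.8685 eV

Then, the maximum kinetic energy:
KE_max = E_photon - φ = 5.8685 eV - 3.27 eV = 2.5985 eV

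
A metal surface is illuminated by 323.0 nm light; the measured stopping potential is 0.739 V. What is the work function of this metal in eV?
3.10 eV

The stopping potential gives the maximum kinetic energy: KE_max = eV_s = 0.739 eV

From Einstein's photoelectric equation: KE_max = hc/λ - φ
Rearranging: φ = hc/λ - KE_max

Calculate photon energy:
E_photon = hc/λ = (6.626×10⁻³⁴ J·s)(3×10⁸ m/s) / (323.0×10⁻⁹ m) = 3.8385 eV

Therefore:
φ = 3.8385 - 0.739 = 3.10 eV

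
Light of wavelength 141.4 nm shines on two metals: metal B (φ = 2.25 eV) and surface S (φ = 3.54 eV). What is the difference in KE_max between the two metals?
1.2900 eV

Using KE_max = hc/λ - φ for each metal:

Photon energy: E = hc/λ = 8.7683 eV

For metal B (φ₁ = 2.25 eV):
KE₁ = E - φ₁ = 8.7683 - 2.25 = 6.5183 eV

For surface S (φ₂ = 3.54 eV):
KE₂ = E - φ₂ = 8.7683 - 3.54 = 5.2283 eV

Difference:
ΔKE = KE₁ - KE₂ = 6.5183 - 5.2283 = 1.2900 eV

Note: The difference equals the difference in work functions: 3.54 - 2.25 = 1.29 eV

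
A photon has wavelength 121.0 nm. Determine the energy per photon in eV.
10.2466 eV

Using E = hf = hc/λ:

E = hc/λ = (6.626×10⁻³⁴ J·s)(3×10⁸ m/s) / (121.0×10⁻⁹ m)
E = 10.2466 eV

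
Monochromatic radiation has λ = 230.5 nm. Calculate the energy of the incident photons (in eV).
5.3789 eV

Using E = hf = hc/λ:

E = hc/λ = (6.626×10⁻³⁴ J·s)(3×10⁸ m/s) / (230.5×10⁻⁹ m)
E = 5.3789 eV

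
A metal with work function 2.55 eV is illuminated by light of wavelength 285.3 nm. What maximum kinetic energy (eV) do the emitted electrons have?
1.7957 eV

Using Einstein's photoelectric equation: KE_max = hf - φ = hc/λ - φ

First, calculate the photon energy:
E_photon = hc/λ = (6.626×10⁻³⁴ J·s)(3×10⁸ m/s) / (285.3×10⁻⁹ m)
E_photon = 4.3457 eV

Then, the maximum kinetic energy:
KE_max = E_photon - φ = 4.3457 eV - 2.55 eV = 1.7957 eV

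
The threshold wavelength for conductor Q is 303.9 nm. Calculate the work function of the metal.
4.08 eV

At the threshold wavelength, photon energy equals work function:
φ = hc/λ₀

Calculating:
φ = (6.626×10⁻³⁴ J·s)(3×10⁸ m/s) / (303.9×10⁻⁹ m)
φ = 4.08 eV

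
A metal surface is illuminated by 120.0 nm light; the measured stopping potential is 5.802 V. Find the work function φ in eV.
4.53 eV

The stopping potential gives the maximum kinetic energy: KE_max = eV_s = 5.802 eV

From Einstein's photoelectric equation: KE_max = hc/λ - φ
Rearranging: φ = hc/λ - KE_max

Calculate photon energy:
E_photon = hc/λ = (6.626×10⁻³⁴ J·s)(3×10⁸ m/s) / (120.0×10⁻⁹ m) = 10.3320 eV

Therefore:
φ = 10.3320 - 5.802 = 4.53 eV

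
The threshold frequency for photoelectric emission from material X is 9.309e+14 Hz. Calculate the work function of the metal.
3.85 eV

At the threshold frequency, photon energy equals work function:
φ = hf₀

Calculating:
φ = (6.626×10⁻³⁴ J·s)(9.309e+14 Hz)
φ = 3.85 eV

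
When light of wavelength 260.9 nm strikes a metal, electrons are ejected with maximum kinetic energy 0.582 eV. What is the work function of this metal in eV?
4.17 eV

From Einstein's photoelectric equation: KE_max = hf - φ = hc/λ - φ

Rearranging for φ:
φ = hc/λ - KE_max

Calculate photon energy:
E_photon = hc/λ = 4.7522 eV

Therefore:
φ = 4.7522 - 0.582 = 4.17 eV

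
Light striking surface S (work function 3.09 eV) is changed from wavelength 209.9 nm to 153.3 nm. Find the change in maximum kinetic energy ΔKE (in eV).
2.1809 eV

Using Einstein's equation: KE_max = hc/λ - φ

For λ₁ = 209.9 nm:
KE₁ = hc/λ₁ - φ = 5.9068 - 3.09 = 2.8168 eV

For λ₂ = 153.3 nm:
KE₂ = hc/λ₂ - φ = 8.0877 - 3.09 = 4.9977 eV

Change in KE:
ΔKE = KE₂ - KE₁ = 4.9977 - 2.8168 = 2.1809 eV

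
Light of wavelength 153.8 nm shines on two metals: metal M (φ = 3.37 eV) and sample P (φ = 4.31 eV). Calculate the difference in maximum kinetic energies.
0.9400 eV

Using KE_max = hc/λ - φ for each metal:

Photon energy: E = hc/λ = 8.0614 eV

For metal M (φ₁ = 3.37 eV):
KE₁ = E - φ₁ = 8.0614 - 3.37 = 4.6914 eV

For sample P (φ₂ = 4.31 eV):
KE₂ = E - φ₂ = 8.0614 - 4.31 = 3.7514 eV

Difference:
ΔKE = KE₁ - KE₂ = 4.6914 - 3.7514 = 0.9400 eV

Note: The difference equals the difference in work functions: 4.31 - 3.37 = 0.94 eV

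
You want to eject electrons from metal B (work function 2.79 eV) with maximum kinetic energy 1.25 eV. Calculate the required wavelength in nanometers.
306.89 nm

From Einstein's equation: KE_max = hc/λ - φ

Rearranging for λ:
hc/λ = KE_max + φ
λ = hc/(KE_max + φ)

Required photon energy:
E_photon = KE_max + φ = 1.25 + 2.79 = 4.04 eV

Required wavelength:
λ = hc/E_photon = (6.626×10⁻³⁴)(3×10⁸) / (4.04 × 1.602×10⁻¹⁹)
λ = 306.89 nm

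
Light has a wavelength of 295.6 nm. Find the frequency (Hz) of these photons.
1.0142e+15 Hz

Using the wave equation: c = fλ

Solving for frequency:
f = c/λ = (3×10⁸ m/s) / (295.6×10⁻⁹ m)
f = 1.0142e+15 Hz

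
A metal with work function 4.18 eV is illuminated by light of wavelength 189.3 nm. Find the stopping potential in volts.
2.3696 V

The stopping potential V_s satisfies: eV_s = KE_max

First, find KE_max using Einstein's equation:
E_photon = hc/λ = 6.5496 eV
KE_max = E_photon - φ = 6.5496 - 4.18 = 2.3696 eV

Since eV_s = KE_max:
V_s = KE_max/e = 2.3696 V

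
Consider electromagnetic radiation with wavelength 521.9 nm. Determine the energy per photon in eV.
2.3756 eV

Using E = hf = hc/λ:

E = hc/λ = (6.626×10⁻³⁴ J·s)(3×10⁸ m/s) / (521.9×10⁻⁹ m)
E = 2.3756 eV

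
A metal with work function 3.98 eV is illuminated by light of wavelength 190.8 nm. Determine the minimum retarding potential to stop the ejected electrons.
2.5181 V

The stopping potential V_s satisfies: eV_s = KE_max

First, find KE_max using Einstein's equation:
E_photon = hc/λ = 6.4981 eV
KE_max = E_photon - φ = 6.4981 - 3.98 = 2.5181 eV

Since eV_s = KE_max:
V_s = KE_max/e = 2.5181 V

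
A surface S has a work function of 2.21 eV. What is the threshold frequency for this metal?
5.3438e+14 Hz

The threshold frequency is when the photon energy equals the work function:
hf₀ = φ

Solving for f₀:
f₀ = φ/h = (2.21 eV × 1.602×10⁻¹⁹ J/eV) / (6.626×10⁻³⁴ J·s)
f₀ = 5.3438e+14 Hz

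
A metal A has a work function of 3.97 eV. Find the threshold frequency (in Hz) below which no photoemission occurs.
9.5994e+14 Hz

The threshold frequency is when the photon energy equals the work function:
hf₀ = φ

Solving for f₀:
f₀ = φ/h = (3.97 eV × 1.602×10⁻¹⁹ J/eV) / (6.626×10⁻³⁴ J·s)
f₀ = 9.5994e+14 Hz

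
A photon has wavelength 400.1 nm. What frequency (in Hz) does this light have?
7.4929e+14 Hz

Using the wave equation: c = fλ

Solving for frequency:
f = c/λ = (3×10⁸ m/s) / (400.1×10⁻⁹ m)
f = 7.4929e+14 Hz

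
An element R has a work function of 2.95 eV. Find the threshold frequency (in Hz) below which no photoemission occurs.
7.1331e+14 Hz

The threshold frequency is when the photon energy equals the work function:
hf₀ = φ

Solving for f₀:
f₀ = φ/h = (2.95 eV × 1.602×10⁻¹⁹ J/eV) / (6.626×10⁻³⁴ J·s)
f₀ = 7.1331e+14 Hz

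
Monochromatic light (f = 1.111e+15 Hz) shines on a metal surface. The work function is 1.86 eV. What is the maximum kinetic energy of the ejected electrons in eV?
2.7347 eV

Using Einstein's photoelectric equation: KE_max = hf - φ

First, calculate the photon energy:
E_photon = hf = (6.626×10⁻³⁴ J·s)(1.111e+15 Hz)
E_photon = 4.5947 eV

Then, the maximum kinetic energy:
KE_max = E_photon - φ = 4.5947 eV - 1.86 eV = 2.7347 eV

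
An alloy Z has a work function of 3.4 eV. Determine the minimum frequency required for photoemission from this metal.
8.2212e+14 Hz

The threshold frequency is when the photon energy equals the work function:
hf₀ = φ

Solving for f₀:
f₀ = φ/h = (3.4 eV × 1.602×10⁻¹⁹ J/eV) / (6.626×10⁻³⁴ J·s)
f₀ = 8.2212e+14 Hz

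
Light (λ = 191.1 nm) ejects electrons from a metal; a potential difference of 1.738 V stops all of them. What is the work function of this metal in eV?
4.75 eV

The stopping potential gives the maximum kinetic energy: KE_max = eV_s = 1.738 eV

From Einstein's photoelectric equation: KE_max = hc/λ - φ
Rearranging: φ = hc/λ - KE_max

Calculate photon energy:
E_photon = hc/λ = (6.626×10⁻³⁴ J·s)(3×10⁸ m/s) / (191.1×10⁻⁹ m) = 6.4879 eV

Therefore:
φ = 6.4879 - 1.738 = 4.75 eV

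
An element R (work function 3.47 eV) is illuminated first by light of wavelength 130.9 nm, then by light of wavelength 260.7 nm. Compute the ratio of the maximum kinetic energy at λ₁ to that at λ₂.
4.6676

Using Einstein's equation: KE_max = hc/λ - φ

For λ₁ = 130.9 nm:
E₁ = hc/λ₁ = 9.4717 eV
KE₁ = E₁ - φ = 9.4717 - 3.47 = 6.0017 eV

For λ₂ = 260.7 nm:
E₂ = hc/λ₂ = 4.7558 eV
KE₂ = E₂ - φ = 4.7558 - 3.47 = 1.2858 eV

Ratio: KE₁/KE₂ = 6.0017/1.2858 = 4.6676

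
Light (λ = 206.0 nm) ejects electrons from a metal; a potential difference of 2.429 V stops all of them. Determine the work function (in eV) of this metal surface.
3.59 eV

The stopping potential gives the maximum kinetic energy: KE_max = eV_s = 2.429 eV

From Einstein's photoelectric equation: KE_max = hc/λ - φ
Rearranging: φ = hc/λ - KE_max

Calculate photon energy:
E_photon = hc/λ = (6.626×10⁻³⁴ J·s)(3×10⁸ m/s) / (206.0×10⁻⁹ m) = 6.0187 eV

Therefore:
φ = 6.0187 - 2.429 = 3.59 eV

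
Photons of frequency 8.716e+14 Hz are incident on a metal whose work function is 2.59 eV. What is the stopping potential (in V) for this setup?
1.0146 V

The stopping potential V_s satisfies: eV_s = KE_max

First, find KE_max using Einstein's equation:
E_photon = hf = (6.626×10⁻³⁴ J·s)(8.716e+14 Hz) = 3.6046 eV
KE_max = E_photon - φ = 3.6046 - 2.59 = 1.0146 eV

Since eV_s = KE_max:
V_s = KE_max/e = 1.0146 V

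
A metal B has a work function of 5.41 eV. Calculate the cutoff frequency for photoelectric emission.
1.3081e+15 Hz

The threshold frequency is when the photon energy equals the work function:
hf₀ = φ

Solving for f₀:
f₀ = φ/h = (5.41 eV × 1.602×10⁻¹⁹ J/eV) / (6.626×10⁻³⁴ J·s)
f₀ = 1.3081e+15 Hz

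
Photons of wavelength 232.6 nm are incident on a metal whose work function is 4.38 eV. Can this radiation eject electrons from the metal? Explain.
Yes

For photoemission, the photon energy must exceed the work function.

Photon energy: E = hc/λ = 5.3304 eV
Work function: φ = 4.38 eV

Since E_photon (5.3304 eV) > φ (4.38 eV), photoemission WILL occur.
The threshold wavelength is λ₀ = hc/φ = 283.1 nm.
Since 232.6 nm < 283.1 nm, the light has sufficient energy.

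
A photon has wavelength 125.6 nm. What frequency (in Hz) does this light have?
2.3869e+15 Hz

Using the wave equation: c = fλ

Solving for frequency:
f = c/λ = (3×10⁸ m/s) / (125.6×10⁻⁹ m)
f = 2.3869e+15 Hz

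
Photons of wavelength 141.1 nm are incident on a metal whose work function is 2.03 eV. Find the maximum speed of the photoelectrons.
1.5417e+06 m/s

First, find the maximum kinetic energy:
E_photon = hc/λ = 8.7870 eV
KE_max = E_photon - φ = 8.7870 - 2.03 = 6.7570 eV

Convert to Joules: KE_max = 6.7570 × 1.602×10⁻¹⁹ J = 1.0826e-18 J

Then use KE = ½mv² to find velocity:
v = √(2·KE/m) = √(2 × 1.0826e-18 J / 9.109e-31 kg)
v = 1.5417e+06 m/s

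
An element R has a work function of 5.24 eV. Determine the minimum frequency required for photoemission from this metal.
1.2670e+15 Hz

The threshold frequency is when the photon energy equals the work function:
hf₀ = φ

Solving for f₀:
f₀ = φ/h = (5.24 eV × 1.602×10⁻¹⁹ J/eV) / (6.626×10⁻³⁴ J·s)
f₀ = 1.2670e+15 Hz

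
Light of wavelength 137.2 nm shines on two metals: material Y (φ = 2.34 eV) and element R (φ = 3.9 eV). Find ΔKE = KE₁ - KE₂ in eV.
1.5600 eV

Using KE_max = hc/λ - φ for each metal:

Photon energy: E = hc/λ = 9.0367 eV

For material Y (φ₁ = 2.34 eV):
KE₁ = E - φ₁ = 9.0367 - 2.34 = 6.6967 eV

For element R (φ₂ = 3.9 eV):
KE₂ = E - φ₂ = 9.0367 - 3.9 = 5.1367 eV

Difference:
ΔKE = KE₁ - KE₂ = 6.6967 - 5.1367 = 1.5600 eV

Note: The difference equals the difference in work functions: 3.9 - 2.34 = 1.56 eV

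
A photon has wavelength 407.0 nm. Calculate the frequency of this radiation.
7.3659e+14 Hz

Using the wave equation: c = fλ

Solving for frequency:
f = c/λ = (3×10⁸ m/s) / (407.0×10⁻⁹ m)
f = 7.3659e+14 Hz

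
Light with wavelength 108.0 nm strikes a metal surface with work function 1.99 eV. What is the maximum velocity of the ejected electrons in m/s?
1.8271e+06 m/s

First, find the maximum kinetic energy:
E_photon = hc/λ = 11.4800 eV
KE_max = E_photon - φ = 11.4800 - 1.99 = 9.4900 eV

Convert to Joules: KE_max = 9.4900 × 1.602×10⁻¹⁹ J = 1.5205e-18 J

Then use KE = ½mv² to find velocity:
v = √(2·KE/m) = √(2 × 1.5205e-18 J / 9.109e-31 kg)
v = 1.8271e+06 m/s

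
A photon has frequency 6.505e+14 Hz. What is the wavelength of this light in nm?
460.86 nm

Using the wave equation: c = fλ

Solving for wavelength:
λ = c/f = (3×10⁸ m/s) / (6.505e+14 Hz)
λ = 460.86 nm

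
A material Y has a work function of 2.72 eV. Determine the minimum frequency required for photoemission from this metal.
6.5769e+14 Hz

The threshold frequency is when the photon energy equals the work function:
hf₀ = φ

Solving for f₀:
f₀ = φ/h = (2.72 eV × 1.602×10⁻¹⁹ J/eV) / (6.626×10⁻³⁴ J·s)
f₀ = 6.5769e+14 Hz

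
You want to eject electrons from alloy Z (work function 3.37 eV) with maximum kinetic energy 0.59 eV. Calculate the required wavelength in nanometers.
313.09 nm

From Einstein's equation: KE_max = hc/λ - φ

Rearranging for λ:
hc/λ = KE_max + φ
λ = hc/(KE_max + φ)

Required photon energy:
E_photon = KE_max + φ = 0.59 + 3.37 = 3.96 eV

Required wavelength:
λ = hc/E_photon = (6.626×10⁻³⁴)(3×10⁸) / (3.96 × 1.602×10⁻¹⁹)
λ = 313.09 nm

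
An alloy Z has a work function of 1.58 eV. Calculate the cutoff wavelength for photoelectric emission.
784.71 nm

The threshold wavelength is when the photon energy equals the work function:
hc/λ₀ = φ

Solving for λ₀:
λ₀ = hc/φ = (6.626×10⁻³⁴ J·s)(3×10⁸ m/s) / (1.58 eV × 1.602×10⁻¹⁹ J/eV)
λ₀ = 784.71 nm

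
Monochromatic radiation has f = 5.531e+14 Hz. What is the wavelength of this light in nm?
542.02 nm

Using the wave equation: c = fλ

Solving for wavelength:
λ = c/f = (3×10⁸ m/s) / (5.531e+14 Hz)
λ = 542.02 nm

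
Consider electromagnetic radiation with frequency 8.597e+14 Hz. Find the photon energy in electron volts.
3.5554 eV

Using E = hf:

E = hf = (6.626×10⁻³⁴ J·s)(8.597e+14 Hz)
E = 3.5554 eV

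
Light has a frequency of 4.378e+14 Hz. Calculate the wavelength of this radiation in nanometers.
684.77 nm

Using the wave equation: c = fλ

Solving for wavelength:
λ = c/f = (3×10⁸ m/s) / (4.378e+14 Hz)
λ = 684.77 nm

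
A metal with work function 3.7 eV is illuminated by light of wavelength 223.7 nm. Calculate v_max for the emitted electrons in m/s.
8.0505e+05 m/s

First, find the maximum kinetic energy:
E_photon = hc/λ = 5.5424 eV
KE_max = E_photon - φ = 5.5424 - 3.7 = 1.8424 eV

Convert to Joules: KE_max = 1.8424 × 1.602×10⁻¹⁹ J = 2.9519e-19 J

Then use KE = ½mv² to find velocity:
v = √(2·KE/m) = √(2 × 2.9519e-19 J / 9.109e-31 kg)
v = 8.0505e+05 m/s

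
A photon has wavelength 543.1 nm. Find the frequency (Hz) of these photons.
5.5200e+14 Hz

Using the wave equation: c = fλ

Solving for frequency:
f = c/λ = (3×10⁸ m/s) / (543.1×10⁻⁹ m)
f = 5.5200e+14 Hz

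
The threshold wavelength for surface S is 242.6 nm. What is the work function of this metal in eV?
5.11 eV

At the threshold wavelength, photon energy equals work function:
φ = hc/λ₀

Calculating:
φ = (6.626×10⁻³⁴ J·s)(3×10⁸ m/s) / (242.6×10⁻⁹ m)
φ = 5.11 eV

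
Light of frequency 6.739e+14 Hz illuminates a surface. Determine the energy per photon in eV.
2.7870 eV

Using E = hf:

E = hf = (6.626×10⁻³⁴ J·s)(6.739e+14 Hz)
E = 2.7870 eV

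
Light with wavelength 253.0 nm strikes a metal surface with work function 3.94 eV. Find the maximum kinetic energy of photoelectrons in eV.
0.9606 eV

Using Einstein's photoelectric equation: KE_max = hf - φ = hc/λ - φ

First, calculate the photon energy:
E_photon = hc/λ = (6.626×10⁻³⁴ J·s)(3×10⁸ m/s) / (253.0×10⁻⁹ m)
E_photon = 4.9006 eV

Then, the maximum kinetic energy:
KE_max = E_photon - φ = 4.9006 eV - 3.94 eV = 0.9606 eV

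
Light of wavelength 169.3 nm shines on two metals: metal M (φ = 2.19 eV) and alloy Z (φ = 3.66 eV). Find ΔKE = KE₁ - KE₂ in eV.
1.4700 eV

Using KE_max = hc/λ - φ for each metal:

Photon energy: E = hc/λ = 7.3233 eV

For metal M (φ₁ = 2.19 eV):
KE₁ = E - φ₁ = 7.3233 - 2.19 = 5.1333 eV

For alloy Z (φ₂ = 3.66 eV):
KE₂ = E - φ₂ = 7.3233 - 3.66 = 3.6633 eV

Difference:
ΔKE = KE₁ - KE₂ = 5.1333 - 3.6633 = 1.4700 eV

Note: The difference equals the difference in work functions: 3.66 - 2.19 = 1.47 eV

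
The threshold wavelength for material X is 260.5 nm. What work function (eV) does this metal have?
4.76 eV

At the threshold wavelength, photon energy equals work function:
φ = hc/λ₀

Calculating:
φ = (6.626×10⁻³⁴ J·s)(3×10⁸ m/s) / (260.5×10⁻⁹ m)
φ = 4.76 eV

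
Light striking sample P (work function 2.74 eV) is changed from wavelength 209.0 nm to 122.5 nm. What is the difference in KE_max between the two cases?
4.1889 eV

Using Einstein's equation: KE_max = hc/λ - φ

For λ₁ = 209.0 nm:
KE₁ = hc/λ₁ - φ = 5.9323 - 2.74 = 3.1923 eV

For λ₂ = 122.5 nm:
KE₂ = hc/λ₂ - φ = 10.1212 - 2.74 = 7.3812 eV

Change in KE:
ΔKE = KE₂ - KE₁ = 7.3812 - 3.1923 = 4.1889 eV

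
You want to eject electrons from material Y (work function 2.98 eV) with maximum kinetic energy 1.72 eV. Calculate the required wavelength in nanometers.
263.80 nm

From Einstein's equation: KE_max = hc/λ - φ

Rearranging for λ:
hc/λ = KE_max + φ
λ = hc/(KE_max + φ)

Required photon energy:
E_photon = KE_max + φ = 1.72 + 2.98 = 4.70 eV

Required wavelength:
λ = hc/E_photon = (6.626×10⁻³⁴)(3×10⁸) / (4.70 × 1.602×10⁻¹⁹)
λ = 263.80 nm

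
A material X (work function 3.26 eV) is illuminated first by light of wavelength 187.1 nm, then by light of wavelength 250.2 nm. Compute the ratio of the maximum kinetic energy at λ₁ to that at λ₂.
1.9857

Using Einstein's equation: KE_max = hc/λ - φ

For λ₁ = 187.1 nm:
E₁ = hc/λ₁ = 6.6266 eV
KE₁ = E₁ - φ = 6.6266 - 3.26 = 3.3666 eV

For λ₂ = 250.2 nm:
E₂ = hc/λ₂ = 4.9554 eV
KE₂ = E₂ - φ = 4.9554 - 3.26 = 1.6954 eV

Ratio: KE₁/KE₂ = 3.3666/1.6954 = 1.9857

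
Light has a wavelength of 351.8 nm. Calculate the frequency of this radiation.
8.5217e+14 Hz

Using the wave equation: c = fλ

Solving for frequency:
f = c/λ = (3×10⁸ m/s) / (351.8×10⁻⁹ m)
f = 8.5217e+14 Hz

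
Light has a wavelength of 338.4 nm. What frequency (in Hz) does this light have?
8.8591e+14 Hz

Using the wave equation: c = fλ

Solving for frequency:
f = c/λ = (3×10⁸ m/s) / (338.4×10⁻⁹ m)
f = 8.8591e+14 Hz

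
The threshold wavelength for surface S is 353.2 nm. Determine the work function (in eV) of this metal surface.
3.51 eV

At the threshold wavelength, photon energy equals work function:
φ = hc/λ₀

Calculating:
φ = (6.626×10⁻³⁴ J·s)(3×10⁸ m/s) / (353.2×10⁻⁹ m)
φ = 3.51 eV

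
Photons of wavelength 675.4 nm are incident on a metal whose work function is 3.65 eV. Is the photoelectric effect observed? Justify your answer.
No

For photoemission, the photon energy must exceed the work function.

Photon energy: E = hc/λ = 1.8357 eV
Work function: φ = 3.65 eV

Since E_photon (1.8357 eV) < φ (3.65 eV), photoemission will NOT occur.
The threshold wavelength is λ₀ = hc/φ = 339.7 nm.
Since 675.4 nm > 339.7 nm, the photons lack sufficient energy.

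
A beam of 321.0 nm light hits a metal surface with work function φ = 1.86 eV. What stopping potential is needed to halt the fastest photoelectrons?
2.0024 V

The stopping potential V_s satisfies: eV_s = KE_max

First, find KE_max using Einstein's equation:
E_photon = hc/λ = 3.8624 eV
KE_max = E_photon - φ = 3.8624 - 1.86 = 2.0024 eV

Since eV_s = KE_max:
V_s = KE_max/e = 2.0024 V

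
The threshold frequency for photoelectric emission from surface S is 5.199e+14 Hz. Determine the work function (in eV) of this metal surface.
2.15 eV

At the threshold frequency, photon energy equals work function:
φ = hf₀

Calculating:
φ = (6.626×10⁻³⁴ J·s)(5.199e+14 Hz)
φ = 2.15 eV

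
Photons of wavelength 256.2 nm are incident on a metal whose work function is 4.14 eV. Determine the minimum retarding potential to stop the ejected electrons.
0.6994 V

The stopping potential V_s satisfies: eV_s = KE_max

First, find KE_max using Einstein's equation:
E_photon = hc/λ = 4.8394 eV
KE_max = E_photon - φ = 4.8394 - 4.14 = 0.6994 eV

Since eV_s = KE_max:
V_s = KE_max/e = 0.6994 V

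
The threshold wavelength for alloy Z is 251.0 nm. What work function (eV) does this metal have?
4.94 eV

At the threshold wavelength, photon energy equals work function:
φ = hc/λ₀

Calculating:
φ = (6.626×10⁻³⁴ J·s)(3×10⁸ m/s) / (251.0×10⁻⁹ m)
φ = 4.94 eV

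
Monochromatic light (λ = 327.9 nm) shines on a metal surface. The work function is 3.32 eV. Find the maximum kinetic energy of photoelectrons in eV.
0.4612 eV

Using Einstein's photoelectric equation: KE_max = hf - φ = hc/λ - φ

First, calculate the photon energy:
E_photon = hc/λ = (6.626×10⁻³⁴ J·s)(3×10⁸ m/s) / (327.9×10⁻⁹ m)
E_photon = 3.7812 eV

Then, the maximum kinetic energy:
KE_max = E_photon - φ = 3.7812 eV - 3.32 eV = 0.4612 eV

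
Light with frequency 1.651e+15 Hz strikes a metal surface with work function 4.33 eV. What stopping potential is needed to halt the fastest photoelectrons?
2.4980 V

The stopping potential V_s satisfies: eV_s = KE_max

First, find KE_max using Einstein's equation:
E_photon = hf = (6.626×10⁻³⁴ J·s)(1.651e+15 Hz) = 6.8280 eV
KE_max = E_photon - φ = 6.8280 - 4.33 = 2.4980 eV

Since eV_s = KE_max:
V_s = KE_max/e = 2.4980 V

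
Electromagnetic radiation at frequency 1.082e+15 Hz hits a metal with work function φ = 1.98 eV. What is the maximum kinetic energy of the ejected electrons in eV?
2.4948 eV

Using Einstein's photoelectric equation: KE_max = hf - φ

First, calculate the photon energy:
E_photon = hf = (6.626×10⁻³⁴ J·s)(1.082e+15 Hz)
E_photon = 4.4748 eV

Then, the maximum kinetic energy:
KE_max = E_photon - φ = 4.4748 eV - 1.98 eV = 2.4948 eV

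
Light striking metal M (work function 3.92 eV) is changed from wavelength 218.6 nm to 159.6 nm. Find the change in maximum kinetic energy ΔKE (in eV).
2.0967 eV

Using Einstein's equation: KE_max = hc/λ - φ

For λ₁ = 218.6 nm:
KE₁ = hc/λ₁ - φ = 5.6717 - 3.92 = 1.7517 eV

For λ₂ = 159.6 nm:
KE₂ = hc/λ₂ - φ = 7.7684 - 3.92 = 3.8484 eV

Change in KE:
ΔKE = KE₂ - KE₁ = 3.8484 - 1.7517 = 2.0967 eV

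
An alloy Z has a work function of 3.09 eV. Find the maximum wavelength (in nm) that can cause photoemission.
401.24 nm

The threshold wavelength is when the photon energy equals the work function:
hc/λ₀ = φ

Solving for λ₀:
λ₀ = hc/φ = (6.626×10⁻³⁴ J·s)(3×10⁸ m/s) / (3.09 eV × 1.602×10⁻¹⁹ J/eV)
λ₀ = 401.24 nm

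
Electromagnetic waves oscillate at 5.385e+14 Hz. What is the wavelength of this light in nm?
556.72 nm

Using the wave equation: c = fλ

Solving for wavelength:
λ = c/f = (3×10⁸ m/s) / (5.385e+14 Hz)
λ = 556.72 nm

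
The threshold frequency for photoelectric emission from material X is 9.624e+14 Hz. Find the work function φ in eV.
3.98 eV

At the threshold frequency, photon energy equals work function:
φ = hf₀

Calculating:
φ = (6.626×10⁻³⁴ J·s)(9.624e+14 Hz)
φ = 3.98 eV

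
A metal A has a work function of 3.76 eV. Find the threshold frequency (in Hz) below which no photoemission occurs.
9.0916e+14 Hz

The threshold frequency is when the photon energy equals the work function:
hf₀ = φ

Solving for f₀:
f₀ = φ/h = (3.76 eV × 1.602×10⁻¹⁹ J/eV) / (6.626×10⁻³⁴ J·s)
f₀ = 9.0916e+14 Hz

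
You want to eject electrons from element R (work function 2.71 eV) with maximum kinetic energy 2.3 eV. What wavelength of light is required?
247.47 nm

From Einstein's equation: KE_max = hc/λ - φ

Rearranging for λ:
hc/λ = KE_max + φ
λ = hc/(KE_max + φ)

Required photon energy:
E_photon = KE_max + φ = 2.3 + 2.71 = 5.01 eV

Required wavelength:
λ = hc/E_photon = (6.626×10⁻³⁴)(3×10⁸) / (5.01 × 1.602×10⁻¹⁹)
λ = 247.47 nm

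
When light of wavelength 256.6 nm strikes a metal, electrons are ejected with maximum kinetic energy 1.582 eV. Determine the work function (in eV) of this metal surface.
3.25 eV

From Einstein's photoelectric equation: KE_max = hf - φ = hc/λ - φ

Rearranging for φ:
φ = hc/λ - KE_max

Calculate photon energy:
E_photon = hc/λ = 4.8318 eV

Therefore:
φ = 4.8318 - 1.582 = 3.25 eV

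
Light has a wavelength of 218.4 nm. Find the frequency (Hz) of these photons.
1.3727e+15 Hz

Using the wave equation: c = fλ

Solving for frequency:
f = c/λ = (3×10⁸ m/s) / (218.4×10⁻⁹ m)
f = 1.3727e+15 Hz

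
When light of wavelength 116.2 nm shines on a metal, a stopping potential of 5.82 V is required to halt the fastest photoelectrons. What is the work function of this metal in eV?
4.85 eV

The stopping potential gives the maximum kinetic energy: KE_max = eV_s = 5.82 eV

From Einstein's photoelectric equation: KE_max = hc/λ - φ
Rearranging: φ = hc/λ - KE_max

Calculate photon energy:
E_photon = hc/λ = (6.626×10⁻³⁴ J·s)(3×10⁸ m/s) / (116.2×10⁻⁹ m) = 10.6699 eV

Therefore:
φ = 10.6699 - 5.82 = 4.85 eV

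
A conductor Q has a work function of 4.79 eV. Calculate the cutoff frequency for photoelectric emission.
1.1582e+15 Hz

The threshold frequency is when the photon energy equals the work function:
hf₀ = φ

Solving for f₀:
f₀ = φ/h = (4.79 eV × 1.602×10⁻¹⁹ J/eV) / (6.626×10⁻³⁴ J·s)
f₀ = 1.1582e+15 Hz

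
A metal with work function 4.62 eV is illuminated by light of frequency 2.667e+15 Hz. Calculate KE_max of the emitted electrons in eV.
6.4098 eV

Using Einstein's photoelectric equation: KE_max = hf - φ

First, calculate the photon energy:
E_photon = hf = (6.626×10⁻³⁴ J·s)(2.667e+15 Hz)
E_photon = 11.0298 eV

Then, the maximum kinetic energy:
KE_max = E_photon - φ = 11.0298 eV - 4.62 eV = 6.4098 eV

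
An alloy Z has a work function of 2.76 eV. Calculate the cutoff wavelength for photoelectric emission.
449.22 nm

The threshold wavelength is when the photon energy equals the work function:
hc/λ₀ = φ

Solving for λ₀:
λ₀ = hc/φ = (6.626×10⁻³⁴ J·s)(3×10⁸ m/s) / (2.76 eV × 1.602×10⁻¹⁹ J/eV)
λ₀ = 449.22 nm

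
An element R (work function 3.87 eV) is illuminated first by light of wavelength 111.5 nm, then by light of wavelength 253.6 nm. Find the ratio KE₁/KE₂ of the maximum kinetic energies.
7.1147

Using Einstein's equation: KE_max = hc/λ - φ

For λ₁ = 111.5 nm:
E₁ = hc/λ₁ = 11.1197 eV
KE₁ = E₁ - φ = 11.1197 - 3.87 = 7.2497 eV

For λ₂ = 253.6 nm:
E₂ = hc/λ₂ = 4.8890 eV
KE₂ = E₂ - φ = 4.8890 - 3.87 = 1.0190 eV

Ratio: KE₁/KE₂ = 7.2497/1.0190 = 7.1147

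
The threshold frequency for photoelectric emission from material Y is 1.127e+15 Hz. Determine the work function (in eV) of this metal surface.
4.66 eV

At the threshold frequency, photon energy equals work function:
φ = hf₀

Calculating:
φ = (6.626×10⁻³⁴ J·s)(1.127e+15 Hz)
φ = 4.66 eV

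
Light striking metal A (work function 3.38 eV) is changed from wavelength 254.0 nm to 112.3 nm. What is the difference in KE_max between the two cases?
6.1592 eV

Using Einstein's equation: KE_max = hc/λ - φ

For λ₁ = 254.0 nm:
KE₁ = hc/λ₁ - φ = 4.8813 - 3.38 = 1.5013 eV

For λ₂ = 112.3 nm:
KE₂ = hc/λ₂ - φ = 11.0404 - 3.38 = 7.6604 eV

Change in KE:
ΔKE = KE₂ - KE₁ = 7.6604 - 1.5013 = 6.1592 eV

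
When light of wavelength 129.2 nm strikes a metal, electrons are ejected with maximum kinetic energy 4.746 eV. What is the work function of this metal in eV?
4.85 eV

From Einstein's photoelectric equation: KE_max = hf - φ = hc/λ - φ

Rearranging for φ:
φ = hc/λ - KE_max

Calculate photon energy:
E_photon = hc/λ = 9.5963 eV

Therefore:
φ = 9.5963 - 4.746 = 4.85 eV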